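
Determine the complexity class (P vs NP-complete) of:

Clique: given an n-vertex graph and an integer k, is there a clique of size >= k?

This problem is NP-complete: complement of Independent Set / Vertex Cover (with k part of the input).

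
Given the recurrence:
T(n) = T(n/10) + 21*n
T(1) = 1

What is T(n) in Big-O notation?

Geometric series: 21*n*(1 + 1/10 + 1/10^2 + ...) = O(n). T(n) = O(n).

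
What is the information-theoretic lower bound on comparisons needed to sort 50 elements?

There are 50! = 30414093201713378043612608166064768844377641568960512000000000000 possible orderings. Each comparison gives 1 bit. We need at least ceil(log_2(30414093201713378043612608166064768844377641568960512000000000000)) = 215 comparisons.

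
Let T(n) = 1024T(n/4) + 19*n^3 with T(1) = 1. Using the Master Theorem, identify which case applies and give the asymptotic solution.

a=1024, b=4, f(n)=19*n^3.
log_4(1024) = 5 > 3.
Since f(n) = O(n^3) is polynomially smaller than n^5, Case 1 applies.
T(n) = Theta(n^5).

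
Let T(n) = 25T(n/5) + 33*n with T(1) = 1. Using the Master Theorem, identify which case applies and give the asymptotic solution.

a=25, b=5, f(n)=33*n.
log_5(25) = 2 > 1.
Since f(n) = O(n^1) is polynomially smaller than n^2, Case 1 applies.
T(n) = Theta(n^2).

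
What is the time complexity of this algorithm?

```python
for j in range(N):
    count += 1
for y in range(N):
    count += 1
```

Time complexity: O(n).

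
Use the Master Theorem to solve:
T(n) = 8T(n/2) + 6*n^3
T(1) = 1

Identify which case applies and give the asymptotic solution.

a=8, b=2, f(n)=6*n^3.
log_2(8) = 3, so n^(log_b(a)) = n^3.
f(n) = Theta(n^3), so Case 2 applies.
T(n) = Theta(n^3 log n).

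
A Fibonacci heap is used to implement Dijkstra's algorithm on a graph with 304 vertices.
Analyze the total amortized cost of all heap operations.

Dijkstra performs 304 insert, 304 extract-min, and at most E decrease-key operations. With Fibonacci heap: insert O(1) amortized, extract-min O(log n) amortized, decrease-key O(1) amortized. Total with n = 304: O(n * 1 + n * log n + E * 1) = O(n log n + E).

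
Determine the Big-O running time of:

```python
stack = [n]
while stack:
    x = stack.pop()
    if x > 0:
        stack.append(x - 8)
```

Time complexity: O(n).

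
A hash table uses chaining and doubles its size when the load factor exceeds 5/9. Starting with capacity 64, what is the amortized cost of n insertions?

Rehashing occurs when load exceeds 5/9. Total rehash cost is geometric series summing to O(n). Each insertion itself is O(1). Amortized: O(1).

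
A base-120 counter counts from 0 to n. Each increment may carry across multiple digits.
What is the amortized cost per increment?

Digit at position i changes every 120^i increments. Total digit changes over n increments: n * 120/(120-1) = O(n). Amortized: O(1).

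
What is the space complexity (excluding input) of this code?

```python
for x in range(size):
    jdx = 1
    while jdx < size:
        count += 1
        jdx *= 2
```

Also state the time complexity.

Space complexity: O(1).
Only a constant amount of auxiliary storage is used; nothing grows with n.
Time complexity: O(n log n).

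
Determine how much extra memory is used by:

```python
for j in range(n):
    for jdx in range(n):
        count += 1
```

Space complexity: O(1).
Only a constant amount of auxiliary storage is used; nothing grows with n.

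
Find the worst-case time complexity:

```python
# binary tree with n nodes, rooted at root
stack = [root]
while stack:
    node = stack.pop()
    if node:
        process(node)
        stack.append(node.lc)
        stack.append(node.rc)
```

Time complexity: O(n).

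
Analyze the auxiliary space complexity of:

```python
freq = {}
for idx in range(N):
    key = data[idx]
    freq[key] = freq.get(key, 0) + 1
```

Space complexity: O(n).
Auxiliary storage grows linearly with the input size n in the worst case.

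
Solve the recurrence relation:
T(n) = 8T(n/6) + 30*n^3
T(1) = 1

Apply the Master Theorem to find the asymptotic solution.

a=8, b=6, f(n)=30*n^3. log_6(8) = 1.161 < 3. Case 3: T(n) = O(n^3).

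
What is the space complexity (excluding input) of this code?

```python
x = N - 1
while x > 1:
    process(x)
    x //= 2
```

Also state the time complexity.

Space complexity: O(1).
Only a constant amount of auxiliary storage is used; nothing grows with n.
Time complexity: O(log n).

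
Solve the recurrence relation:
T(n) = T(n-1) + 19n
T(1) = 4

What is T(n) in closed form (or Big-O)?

Unrolling: T(n) = 4 + 19*(2 + 3 + ... + n) = 4 + 19*(n(n+1)/2 - 1) = O(n^2).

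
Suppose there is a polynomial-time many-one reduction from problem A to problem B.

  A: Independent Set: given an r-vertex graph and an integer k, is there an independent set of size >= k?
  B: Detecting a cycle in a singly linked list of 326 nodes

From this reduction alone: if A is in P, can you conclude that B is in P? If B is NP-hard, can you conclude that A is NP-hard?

A poly-time reduction A <=_p B transfers tractability DOWN (B easy => A easy) and hardness UP (A hard => B hard), not the reverse.
From A in P, the reduction alone does NOT give B in P: any problem in P trivially reduces to SAT, yet SAT is not known to be in P.
From B NP-hard, the reduction alone does NOT give A NP-hard: again, easy problems reduce to hard ones.
(Here in fact A is NP-complete and B is in P, so no such reduction is known -- its existence would imply P = NP; the analysis concerns only what the assumed reduction would or would not let you conclude.)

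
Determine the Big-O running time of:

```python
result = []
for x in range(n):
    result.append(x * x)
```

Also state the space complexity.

Time complexity: O(n).
Space complexity: O(n).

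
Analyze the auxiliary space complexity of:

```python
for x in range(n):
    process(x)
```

Space complexity: O(1).
Only a constant amount of auxiliary storage is used; nothing grows with n.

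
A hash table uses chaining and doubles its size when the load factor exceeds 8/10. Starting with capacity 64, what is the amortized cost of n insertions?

Rehashing occurs when load exceeds 8/10. Total rehash cost is geometric series summing to O(n). Each insertion itself is O(1). Amortized: O(1).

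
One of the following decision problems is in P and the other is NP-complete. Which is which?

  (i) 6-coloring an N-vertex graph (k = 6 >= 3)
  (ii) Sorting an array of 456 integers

(i) is NP-complete: graph k-coloring for k>=3 is NP-complete by reduction from 3-SAT.
(ii) is P: merge sort runs in O(n log n).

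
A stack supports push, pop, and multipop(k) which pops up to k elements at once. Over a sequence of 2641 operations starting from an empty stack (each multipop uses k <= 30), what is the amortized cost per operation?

Each element is pushed exactly once and popped at most once (whether by pop or as part of a multipop). So the total number of individual pops over the whole sequence is at most the number of pushes, which is at most 2641. Total work <= 2 * 2641, hence O(1) amortized per operation.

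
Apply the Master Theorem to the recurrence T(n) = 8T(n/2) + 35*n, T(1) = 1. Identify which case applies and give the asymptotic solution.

a=8, b=2, f(n)=35*n.
log_2(8) = 3 > 1.
Since f(n) = O(n^1) is polynomially smaller than n^3, Case 1 applies.
T(n) = Theta(n^3).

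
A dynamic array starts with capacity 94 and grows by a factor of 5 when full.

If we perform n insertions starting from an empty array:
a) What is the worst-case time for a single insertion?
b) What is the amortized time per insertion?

(a) Worst-case single insertion: O(n) -- when the array is full at capacity c, the resize copies all c elements, and c can be Theta(n).
(b) Resizes happen at sizes 94, 470, 2350, ... Total copy cost for n insertions: 94 + 470 + ... = O(n) (geometric series with ratio 1/5). Amortized cost per insertion: O(n)/n = O(1).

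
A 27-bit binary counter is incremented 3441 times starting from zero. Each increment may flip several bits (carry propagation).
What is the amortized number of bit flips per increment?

Bit i flips on every 2^i-th increment, so over 3441 increments bit i flips floor(3441/2^i) times. Summing over i: total flips < 2 * 3441. Amortized: < 2 = O(1) per increment.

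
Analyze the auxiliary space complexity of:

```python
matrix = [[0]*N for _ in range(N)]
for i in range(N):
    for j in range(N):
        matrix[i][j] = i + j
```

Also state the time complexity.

Space complexity: O(n^2).
A 2D structure of size n x n is allocated.
Time complexity: O(n^2).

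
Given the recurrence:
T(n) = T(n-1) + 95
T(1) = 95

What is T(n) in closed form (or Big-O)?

Unrolling: T(n) = T(n-1) + 95 = T(n-2) + 2*95 = ... = T(1) + (n-1)*95 = 95 + (n-1)*95 = 95n.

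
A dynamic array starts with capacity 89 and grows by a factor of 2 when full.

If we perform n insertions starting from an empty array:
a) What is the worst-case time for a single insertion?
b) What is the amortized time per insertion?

(a) Worst-case single insertion: O(n) -- when the array is full at capacity c, the resize copies all c elements, and c can be Theta(n).
(b) Resizes happen at sizes 89, 178, 356, ... Total copy cost for n insertions: 89 + 178 + ... = O(n) (geometric series with ratio 1/2). Amortized cost per insertion: O(n)/n = O(1).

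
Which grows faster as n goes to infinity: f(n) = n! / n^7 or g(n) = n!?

g(n) = n! grows faster: the ratio n!/(n!/n^7) = n^7 -> infinity.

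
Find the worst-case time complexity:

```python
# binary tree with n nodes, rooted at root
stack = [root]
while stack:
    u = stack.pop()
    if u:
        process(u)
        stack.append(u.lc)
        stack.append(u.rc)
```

Time complexity: O(n).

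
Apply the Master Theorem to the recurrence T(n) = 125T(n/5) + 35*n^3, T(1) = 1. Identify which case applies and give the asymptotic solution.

a=125, b=5, f(n)=35*n^3.
log_5(125) = 3, so n^(log_b(a)) = n^3.
f(n) = Theta(n^3), so Case 2 applies.
T(n) = Theta(n^3 log n).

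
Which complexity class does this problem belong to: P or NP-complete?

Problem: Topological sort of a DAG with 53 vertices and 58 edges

This problem is in P: DFS-based topological sort runs in O(V+E).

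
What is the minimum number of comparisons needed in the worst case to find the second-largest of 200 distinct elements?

Lower bound: finding the max needs 200-1 comparisons. By the adversary weight-doubling argument, the max must personally win >= ceil(log_2(200)) = 8 comparisons; the 2nd-largest is among those 8 losers, needing 8-1 more comparisons. Total >= 200-1 + 8-1 = 206. A balanced knockout tournament achieves this.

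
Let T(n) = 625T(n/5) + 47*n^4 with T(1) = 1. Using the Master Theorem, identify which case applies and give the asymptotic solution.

a=625, b=5, f(n)=47*n^4.
log_5(625) = 4, so n^(log_b(a)) = n^4.
f(n) = Theta(n^4), so Case 2 applies.
T(n) = Theta(n^4 log n).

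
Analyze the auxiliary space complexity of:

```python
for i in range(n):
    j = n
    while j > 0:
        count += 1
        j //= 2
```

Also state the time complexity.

Space complexity: O(1).
Only a constant amount of auxiliary storage is used; nothing grows with n.
Time complexity: O(n log n).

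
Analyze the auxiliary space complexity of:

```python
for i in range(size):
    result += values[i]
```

Space complexity: O(1).
Only a constant amount of auxiliary storage is used; nothing grows with n.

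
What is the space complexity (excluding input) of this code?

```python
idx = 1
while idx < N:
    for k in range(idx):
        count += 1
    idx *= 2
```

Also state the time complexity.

Space complexity: O(1).
Only a constant amount of auxiliary storage is used; nothing grows with n.
Time complexity: O(n).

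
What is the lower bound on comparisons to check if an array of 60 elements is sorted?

To verify 60 elements are sorted, we must compare each consecutive pair. Skipping any pair allows an adversary to swap them. Therefore 59 comparisons are necessary and sufficient.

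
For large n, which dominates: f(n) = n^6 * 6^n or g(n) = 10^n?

g(n) = 10^n grows faster: 10^n / (n^6 6^n) = (10/6)^n / n^6 -> infinity since 10/6 > 1.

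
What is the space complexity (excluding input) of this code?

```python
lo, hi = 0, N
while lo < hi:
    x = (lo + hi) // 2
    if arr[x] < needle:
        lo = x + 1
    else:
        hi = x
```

Space complexity: O(1).
Only a constant amount of auxiliary storage is used; nothing grows with n.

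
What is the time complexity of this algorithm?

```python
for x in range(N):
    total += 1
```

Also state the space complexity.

Time complexity: O(n).
Space complexity: O(1).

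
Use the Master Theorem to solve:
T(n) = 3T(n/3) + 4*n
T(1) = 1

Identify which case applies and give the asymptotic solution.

a=3, b=3, f(n)=4*n.
log_3(3) = 1, so n^(log_b(a)) = n.
f(n) = Theta(n), so Case 2 applies.
T(n) = Theta(n log n).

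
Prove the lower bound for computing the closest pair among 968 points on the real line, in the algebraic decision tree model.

Reduction from element distinctness: given 968 reals, the closest-pair distance is 0 iff two are equal. Element distinctness has an Omega(n log n) lower bound in the algebraic decision tree model (Ben-Or). Therefore closest pair on a line also requires Omega(n log n). Sorting then a linear scan achieves this.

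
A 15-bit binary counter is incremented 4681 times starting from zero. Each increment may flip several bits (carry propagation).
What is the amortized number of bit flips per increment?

Bit i flips on every 2^i-th increment, so over 4681 increments bit i flips floor(4681/2^i) times. Summing over i: total flips < 2 * 4681. Amortized: < 2 = O(1) per increment.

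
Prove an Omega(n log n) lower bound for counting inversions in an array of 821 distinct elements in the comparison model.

Decision-tree argument: at any leaf, the comparisons made (with transitivity) must totally order all 821 elements -- otherwise some pair (i,j) is unordered, and an adversary can present two inputs agreeing on every comparison made but with that pair flipped, changing the inversion count by 1, so the leaf's output is wrong on one of them. Hence the tree has >= 821! leaves and height >= log_2(821!) = Omega(n log n). Modified merge sort achieves O(n log n).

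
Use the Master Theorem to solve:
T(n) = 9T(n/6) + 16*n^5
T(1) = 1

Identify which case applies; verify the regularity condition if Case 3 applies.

a=9, b=6, f(n)=16*n^5.
log_6(9) = 1.226 < 5.
f(n) = Omega(n^(1.226+epsilon)) for some epsilon > 0, so Case 3 is the candidate.
Regularity: a*f(n/b) = 9*16*(n/6)^5 = (9/7776)*16*n^5 <= c*f(n) with c = 9/7776 < 1. Satisfied.
Case 3: T(n) = Theta(n^5).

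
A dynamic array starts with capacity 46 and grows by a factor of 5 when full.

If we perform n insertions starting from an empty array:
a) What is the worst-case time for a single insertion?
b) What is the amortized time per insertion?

(a) Worst-case single insertion: O(n) -- when the array is full at capacity c, the resize copies all c elements, and c can be Theta(n).
(b) Resizes happen at sizes 46, 230, 1150, ... Total copy cost for n insertions: 46 + 230 + ... = O(n) (geometric series with ratio 1/5). Amortized cost per insertion: O(n)/n = O(1).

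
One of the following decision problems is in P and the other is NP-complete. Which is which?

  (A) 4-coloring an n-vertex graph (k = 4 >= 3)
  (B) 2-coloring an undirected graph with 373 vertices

(A) is NP-complete: graph k-coloring for k>=3 is NP-complete by reduction from 3-SAT.
(B) is P: 2-coloring is bipartiteness testing via BFS, O(V+E).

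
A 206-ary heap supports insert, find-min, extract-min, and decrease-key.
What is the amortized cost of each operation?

The 206-ary heap has height O(log_206 n). Insert sifts up: O(log_206 n). Find-min reads the root: O(1). Extract-min sifts down comparing 206 children per level: O(206 * log_206 n). Decrease-key sifts up: O(log_206 n).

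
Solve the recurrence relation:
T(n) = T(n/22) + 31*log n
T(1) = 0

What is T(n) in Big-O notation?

Each of the log_22(n) levels adds O(log n). T(n) = O(log^2 n).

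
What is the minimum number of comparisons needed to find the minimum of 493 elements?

Finding the minimum requires 492 comparisons, identical reasoning to finding the maximum. Each comparison eliminates one candidate.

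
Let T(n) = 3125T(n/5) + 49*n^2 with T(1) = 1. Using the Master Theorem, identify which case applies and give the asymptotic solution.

a=3125, b=5, f(n)=49*n^2.
log_5(3125) = 5 > 2.
Since f(n) = O(n^2) is polynomially smaller than n^5, Case 1 applies.
T(n) = Theta(n^5).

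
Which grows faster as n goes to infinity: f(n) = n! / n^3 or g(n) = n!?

g(n) = n! grows faster: the ratio n!/(n!/n^3) = n^3 -> infinity.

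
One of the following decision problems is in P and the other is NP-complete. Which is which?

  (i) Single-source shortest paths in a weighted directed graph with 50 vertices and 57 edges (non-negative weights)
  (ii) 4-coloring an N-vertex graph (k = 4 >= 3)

(i) is P: Dijkstra's algorithm runs in O((V+E) log V).
(ii) is NP-complete: graph k-coloring for k>=3 is NP-complete by reduction from 3-SAT.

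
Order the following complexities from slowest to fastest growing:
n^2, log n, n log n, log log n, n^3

Ordered by growth rate: log log n < log n < n log n < n^2 < n^3.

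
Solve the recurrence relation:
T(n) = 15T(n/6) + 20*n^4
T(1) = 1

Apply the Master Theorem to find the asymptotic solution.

a=15, b=6, f(n)=20*n^4. log_6(15) = 1.511 < 4. Case 3: T(n) = O(n^4).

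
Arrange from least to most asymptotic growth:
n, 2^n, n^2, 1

Ordered by growth rate: 1 < n < n^2 < 2^n.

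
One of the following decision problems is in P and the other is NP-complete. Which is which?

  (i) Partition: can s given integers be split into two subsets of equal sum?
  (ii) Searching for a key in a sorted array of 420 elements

(i) is NP-complete: Subset Sum reduces to it (one of Karp's 21 NP-complete problems).
(ii) is P: binary search runs in O(log n).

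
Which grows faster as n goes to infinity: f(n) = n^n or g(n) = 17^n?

f(n) = n^n grows faster: n^n / 17^n = (n/17)^n -> infinity once n > 17.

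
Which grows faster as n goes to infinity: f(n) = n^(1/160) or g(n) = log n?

f(n) = n^(1/160) grows faster: any positive power of n dominates log n.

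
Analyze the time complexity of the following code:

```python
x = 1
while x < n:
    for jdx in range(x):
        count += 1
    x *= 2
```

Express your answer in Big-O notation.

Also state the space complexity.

Time complexity: O(n).
Space complexity: O(1).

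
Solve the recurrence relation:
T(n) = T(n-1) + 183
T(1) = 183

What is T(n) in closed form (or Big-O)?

Unrolling: T(n) = T(n-1) + 183 = T(n-2) + 2*183 = ... = T(1) + (n-1)*183 = 183 + (n-1)*183 = 183n.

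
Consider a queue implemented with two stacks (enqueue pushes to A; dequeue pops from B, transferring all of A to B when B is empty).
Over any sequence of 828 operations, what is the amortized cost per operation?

Each element is pushed to A once, popped once, pushed to B once, and popped once: 4 unit operations over its lifetime. Over 828 operations the total work is O(828). Amortized O(1) per enqueue/dequeue.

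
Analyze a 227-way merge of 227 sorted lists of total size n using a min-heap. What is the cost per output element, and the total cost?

Maintain a min-heap of size 227 holding the current head of each list. Each output step does one extract-min (O(log 227)) and one insert of that list's next element (O(log 227)). Each of the n elements passes through the heap exactly once, so the total cost is O(n log 227), i.e. O(log 227) per output element.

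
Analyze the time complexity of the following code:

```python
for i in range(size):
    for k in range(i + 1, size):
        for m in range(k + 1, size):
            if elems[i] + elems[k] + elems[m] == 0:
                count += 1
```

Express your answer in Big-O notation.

Time complexity: O(n^3).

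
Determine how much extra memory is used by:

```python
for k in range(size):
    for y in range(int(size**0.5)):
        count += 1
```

Space complexity: O(1).
Only a constant amount of auxiliary storage is used; nothing grows with n.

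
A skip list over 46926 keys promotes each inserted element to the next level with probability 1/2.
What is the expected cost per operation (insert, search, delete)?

Expected number of levels is O(log_2(46926)) = O(log n). A search visits O(1) expected nodes per level over O(log n) levels. Insert/delete are a search plus O(1) pointer updates per level. Expected O(log n) per operation.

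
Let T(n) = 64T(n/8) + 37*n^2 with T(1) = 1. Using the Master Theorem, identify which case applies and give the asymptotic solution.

a=64, b=8, f(n)=37*n^2.
log_8(64) = 2, so n^(log_b(a)) = n^2.
f(n) = Theta(n^2), so Case 2 applies.
T(n) = Theta(n^2 log n).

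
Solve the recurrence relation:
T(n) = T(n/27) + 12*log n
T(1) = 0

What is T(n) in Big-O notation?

Each of the log_27(n) levels adds O(log n). T(n) = O(log^2 n).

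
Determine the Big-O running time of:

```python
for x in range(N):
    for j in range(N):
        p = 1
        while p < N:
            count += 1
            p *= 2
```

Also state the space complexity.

Time complexity: O(n^2 log n).
Space complexity: O(1).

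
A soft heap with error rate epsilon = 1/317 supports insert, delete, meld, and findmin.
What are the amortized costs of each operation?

Soft heaps (Chazelle) allow up to an epsilon = 1/317 fraction of elements to have corrupted (raised) keys. Insert is O(log(1/epsilon)) = O(log 317) amortized -- the structure maintains heap-ordered binary trees of rank bounded by O(log(1/epsilon)). Meld concatenates root lists: O(1) amortized. Delete and findmin are O(1) amortized.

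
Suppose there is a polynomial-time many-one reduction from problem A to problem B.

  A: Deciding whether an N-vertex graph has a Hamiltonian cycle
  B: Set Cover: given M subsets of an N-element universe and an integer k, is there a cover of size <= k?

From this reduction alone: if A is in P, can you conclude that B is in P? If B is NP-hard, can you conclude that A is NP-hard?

A poly-time reduction A <=_p B transfers tractability DOWN (B easy => A easy) and hardness UP (A hard => B hard), not the reverse.
From A in P, the reduction alone does NOT give B in P: any problem in P trivially reduces to SAT, yet SAT is not known to be in P.
From B NP-hard, the reduction alone does NOT give A NP-hard: again, easy problems reduce to hard ones.
(Here in fact A is NP-complete and B is NP-complete.)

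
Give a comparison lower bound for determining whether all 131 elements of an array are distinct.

In the algebraic decision-tree model, the YES region for element distinctness on 131 elements has 131! connected components (one per ordering). Ben-Or's theorem then gives a lower bound of Omega(log(n!)) = Omega(n log n).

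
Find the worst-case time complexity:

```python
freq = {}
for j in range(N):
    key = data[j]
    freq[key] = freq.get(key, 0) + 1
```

Time complexity: O(n).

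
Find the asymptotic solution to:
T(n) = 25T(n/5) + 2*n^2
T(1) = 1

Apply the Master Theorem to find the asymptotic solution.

a=25, b=5, f(n)=2*n^2. log_5(25) = 2. Case 2: T(n) = O(n^2 log n).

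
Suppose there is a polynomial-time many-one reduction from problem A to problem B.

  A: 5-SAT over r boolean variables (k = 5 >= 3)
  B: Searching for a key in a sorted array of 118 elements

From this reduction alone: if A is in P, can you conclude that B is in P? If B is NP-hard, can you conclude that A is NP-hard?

A poly-time reduction A <=_p B transfers tractability DOWN (B easy => A easy) and hardness UP (A hard => B hard), not the reverse.
From A in P, the reduction alone does NOT give B in P: any problem in P trivially reduces to SAT, yet SAT is not known to be in P.
From B NP-hard, the reduction alone does NOT give A NP-hard: again, easy problems reduce to hard ones.
(Here in fact A is NP-complete and B is in P, so no such reduction is known -- its existence would imply P = NP; the analysis concerns only what the assumed reduction would or would not let you conclude.)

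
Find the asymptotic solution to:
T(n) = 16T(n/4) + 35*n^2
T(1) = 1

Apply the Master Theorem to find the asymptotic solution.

a=16, b=4, f(n)=35*n^2. log_4(16) = 2. Case 2: T(n) = O(n^2 log n).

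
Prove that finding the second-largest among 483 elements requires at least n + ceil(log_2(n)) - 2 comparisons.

Lower bound (adversary): identifying the maximum requires 483-1 comparisons (each eliminates one candidate). Assign weight 1 to each element; on each comparison the adversary lets the heavier side win and gives it the loser's weight. The max ends with weight 483, but each comparison it wins at most doubles its weight, so the max must win >= ceil(log_2(483)) = 9 comparisons. The second-largest is one of those 9 direct losers to the max, and identifying which one is largest needs >= 9-1 further comparisons. Total >= 483-1 + 9-1 = 490.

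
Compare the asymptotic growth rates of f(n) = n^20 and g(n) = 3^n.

g(n) = 3^n grows faster: any exponential with base > 1 dominates every polynomial.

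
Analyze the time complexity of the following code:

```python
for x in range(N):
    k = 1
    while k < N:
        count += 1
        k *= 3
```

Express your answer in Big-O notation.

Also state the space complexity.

Time complexity: O(n log n).
Space complexity: O(1).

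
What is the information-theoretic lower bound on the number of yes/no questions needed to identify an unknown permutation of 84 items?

There are 84! = 3314240134565353266999387579130131288000666286242049487118846032383059131291716864129885722968716753156177920000000000000000000 permutations. Each yes/no question gives at most 1 bit, so at least ceil(log_2(3314240134565353266999387579130131288000666286242049487118846032383059131291716864129885722968716753156177920000000000000000000)) = 421 questions are needed.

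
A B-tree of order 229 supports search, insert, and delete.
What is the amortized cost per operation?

B-tree of order 229 has height O(log_229 n). Each operation traverses the tree height. Splits during insert and merges during delete are O(1) each and occur at most once per level. Total cost per operation: O(log_229 n).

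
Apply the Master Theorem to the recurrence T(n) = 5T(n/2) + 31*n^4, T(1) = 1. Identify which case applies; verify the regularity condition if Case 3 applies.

a=5, b=2, f(n)=31*n^4.
log_2(5) = 2.322 < 4.
f(n) = Omega(n^(2.322+epsilon)) for some epsilon > 0, so Case 3 is the candidate.
Regularity: a*f(n/b) = 5*31*(n/2)^4 = (5/16)*31*n^4 <= c*f(n) with c = 5/16 < 1. Satisfied.
Case 3: T(n) = Theta(n^4).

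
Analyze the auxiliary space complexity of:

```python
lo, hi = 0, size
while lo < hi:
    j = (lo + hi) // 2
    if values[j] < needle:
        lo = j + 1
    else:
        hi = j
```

Space complexity: O(1).
Only a constant amount of auxiliary storage is used; nothing grows with n.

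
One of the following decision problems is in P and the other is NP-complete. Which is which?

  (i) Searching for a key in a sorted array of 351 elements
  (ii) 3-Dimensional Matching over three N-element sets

(i) is P: binary search runs in O(log n).
(ii) is NP-complete: one of Karp's 21 NP-complete problems.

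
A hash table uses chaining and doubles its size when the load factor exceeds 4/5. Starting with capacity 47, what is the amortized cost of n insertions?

Rehashing occurs when load exceeds 4/5. Total rehash cost is geometric series summing to O(n). Each insertion itself is O(1). Amortized: O(1).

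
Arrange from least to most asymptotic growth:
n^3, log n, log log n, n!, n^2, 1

Ordered by growth rate: 1 < log log n < log n < n^2 < n^3 < n!.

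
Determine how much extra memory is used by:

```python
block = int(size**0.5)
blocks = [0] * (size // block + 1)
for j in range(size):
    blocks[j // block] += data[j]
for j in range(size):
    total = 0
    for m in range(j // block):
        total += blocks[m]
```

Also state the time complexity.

Space complexity: O(sqrt(n)).
Storage scales with sqrt(n).
Time complexity: O(n * sqrt(n)).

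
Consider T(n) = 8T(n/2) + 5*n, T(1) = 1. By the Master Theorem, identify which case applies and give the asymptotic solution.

a=8, b=2, f(n)=5*n.
log_2(8) = 3 > 1.
Since f(n) = O(n^1) is polynomially smaller than n^3, Case 1 applies.
T(n) = Theta(n^3).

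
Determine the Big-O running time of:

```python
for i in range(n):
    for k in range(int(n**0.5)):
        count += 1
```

Time complexity: O(n * sqrt(n)).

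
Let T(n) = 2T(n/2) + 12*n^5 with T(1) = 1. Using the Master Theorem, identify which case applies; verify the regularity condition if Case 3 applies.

a=2, b=2, f(n)=12*n^5.
log_2(2) = 1 < 5.
f(n) = Omega(n^(1+epsilon)) for some epsilon > 0, so Case 3 is the candidate.
Regularity: a*f(n/b) = 2*12*(n/2)^5 = (2/32)*12*n^5 <= c*f(n) with c = 2/32 < 1. Satisfied.
Case 3: T(n) = Theta(n^5).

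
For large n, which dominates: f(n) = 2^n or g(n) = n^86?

f(n) = 2^n grows faster: any exponential with base > 1 dominates every polynomial.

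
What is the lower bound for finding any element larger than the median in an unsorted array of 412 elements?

To find an element larger than the median of 412 elements, we must see Omega(n) elements. Without seeing enough elements, an adversary can make any unseen element the median.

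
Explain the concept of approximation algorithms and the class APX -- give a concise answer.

An approximation algorithm finds solutions within a guaranteed factor of optimal in polynomial time. APX is the class of optimization problems with constant-factor polynomial-time approximation algorithms. Vertex Cover is in APX (2-approximation). Unless P = NP, TSP has no constant-factor approximation, but Metric TSP has a 3/2-approximation.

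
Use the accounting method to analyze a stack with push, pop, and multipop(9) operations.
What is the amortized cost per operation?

Assign 2 credits per push (1 for the push, 1 saved for a future pop). Each pop or element popped by multipop(9) uses 1 saved credit. Total credits never go negative, so amortized cost is O(1).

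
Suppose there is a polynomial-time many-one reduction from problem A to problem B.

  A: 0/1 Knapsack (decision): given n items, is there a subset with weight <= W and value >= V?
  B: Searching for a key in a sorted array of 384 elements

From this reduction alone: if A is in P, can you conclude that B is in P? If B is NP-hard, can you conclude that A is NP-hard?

A poly-time reduction A <=_p B transfers tractability DOWN (B easy => A easy) and hardness UP (A hard => B hard), not the reverse.
From A in P, the reduction alone does NOT give B in P: any problem in P trivially reduces to SAT, yet SAT is not known to be in P.
From B NP-hard, the reduction alone does NOT give A NP-hard: again, easy problems reduce to hard ones.
(Here in fact A is NP-complete and B is in P, so no such reduction is known -- its existence would imply P = NP; the analysis concerns only what the assumed reduction would or would not let you conclude.)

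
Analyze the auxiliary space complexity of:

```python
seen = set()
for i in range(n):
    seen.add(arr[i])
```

Space complexity: O(n).
Auxiliary storage grows linearly with the input size n in the worst case.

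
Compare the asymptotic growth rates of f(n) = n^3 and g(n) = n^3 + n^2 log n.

f(n) = n^3 and g(n) = n^3 + n^2 log n are Theta of each other: the lower-order n^2 log n term is o(n^3); both are Theta(n^3).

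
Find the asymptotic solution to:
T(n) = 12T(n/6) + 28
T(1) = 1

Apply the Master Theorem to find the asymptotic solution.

a=12, b=6, f(n)=28. log_6(12) = 1.387. Case 1 of Master Theorem: T(n) = O(n^1.387).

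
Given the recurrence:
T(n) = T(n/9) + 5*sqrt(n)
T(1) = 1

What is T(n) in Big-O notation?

Each level contributes sqrt(n/9^k). Geometric series with ratio 1/sqrt(9) < 1 sums to O(sqrt(n)).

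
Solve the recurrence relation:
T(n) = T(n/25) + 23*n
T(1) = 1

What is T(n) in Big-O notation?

Geometric series: 23*n*(1 + 1/25 + 1/25^2 + ...) = O(n). T(n) = O(n).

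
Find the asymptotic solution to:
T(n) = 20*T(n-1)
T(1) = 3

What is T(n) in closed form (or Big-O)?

Each step multiplies by 20. T(n) = T(1)*20^(n-1) = 3*20^(n-1).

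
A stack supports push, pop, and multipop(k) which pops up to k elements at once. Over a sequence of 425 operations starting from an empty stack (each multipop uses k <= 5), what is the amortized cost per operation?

Each element is pushed exactly once and popped at most once (whether by pop or as part of a multipop). So the total number of individual pops over the whole sequence is at most the number of pushes, which is at most 425. Total work <= 2 * 425, hence O(1) amortized per operation.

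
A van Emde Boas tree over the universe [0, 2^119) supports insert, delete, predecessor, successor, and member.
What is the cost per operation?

vEB recursively partitions [0, 664613997892457936451903530140172288) into sqrt(u) clusters of size sqrt(u). Each operation recurses into either one cluster or the summary, never both: T(u) = T(sqrt(u)) + O(1) => T(u) = O(log log u) = O(log 119). This is worst-case, not just amortized.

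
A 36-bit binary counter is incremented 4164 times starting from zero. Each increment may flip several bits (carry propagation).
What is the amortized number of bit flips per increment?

Bit i flips on every 2^i-th increment, so over 4164 increments bit i flips floor(4164/2^i) times. Summing over i: total flips < 2 * 4164. Amortized: < 2 = O(1) per increment.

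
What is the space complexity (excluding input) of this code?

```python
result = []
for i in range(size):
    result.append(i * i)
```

Space complexity: O(n).
Auxiliary storage grows linearly with the input size n in the worst case.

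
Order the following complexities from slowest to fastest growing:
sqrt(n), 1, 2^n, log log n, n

Ordered by growth rate: 1 < log log n < sqrt(n) < n < 2^n.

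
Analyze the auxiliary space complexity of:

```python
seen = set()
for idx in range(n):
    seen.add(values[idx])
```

Space complexity: O(n).
Auxiliary storage grows linearly with the input size n in the worst case.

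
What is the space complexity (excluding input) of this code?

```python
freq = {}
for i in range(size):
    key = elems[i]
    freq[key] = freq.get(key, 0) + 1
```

Space complexity: O(n).
Auxiliary storage grows linearly with the input size n in the worst case.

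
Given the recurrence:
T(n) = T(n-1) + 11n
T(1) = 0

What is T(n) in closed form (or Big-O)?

Unrolling: T(n) = 0 + 11*(2 + 3 + ... + n) = 0 + 11*(n(n+1)/2 - 1) = O(n^2).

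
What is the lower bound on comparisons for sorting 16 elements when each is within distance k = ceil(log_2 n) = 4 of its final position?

Partition the 16 positions into floor(n/k) blocks of k = 4 consecutive positions; any permutation within a block keeps every element within k of its final position, so there are at least (k!)^(n/k) distinguishable inputs. Lower bound: log_2((k!)^(n/k)) = (n/k) * log_2(k!) = Theta(n log k); with k = ceil(log_2 n), this is Omega(n log log n).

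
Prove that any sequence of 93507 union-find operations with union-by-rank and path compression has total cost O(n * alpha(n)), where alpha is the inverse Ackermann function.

Using Tarjan's analysis with rank-based potential function. Union-by-rank keeps tree height O(log n). Path compression flattens paths during find. For n = 93507 operations, total cost is O(n * alpha(n)), effectively O(n) since alpha grows incredibly slowly.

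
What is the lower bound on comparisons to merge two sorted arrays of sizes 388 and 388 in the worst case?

Adversary: with |388 - 388| <= 1 the inputs can be fully interleaved so that every adjacent pair in the merged output comes from different arrays. Then each of the 775 adjacent pairs must be directly compared, or the algorithm cannot determine their relative order. Standard merge meets this bound.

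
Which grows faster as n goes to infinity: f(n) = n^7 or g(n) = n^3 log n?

f(n) = n^7 grows faster: n^7 / (n^3 log n) = n^4/log n -> infinity.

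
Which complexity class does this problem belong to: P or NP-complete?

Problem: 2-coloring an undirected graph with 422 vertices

This problem is in P: 2-coloring is bipartiteness testing via BFS, O(V+E).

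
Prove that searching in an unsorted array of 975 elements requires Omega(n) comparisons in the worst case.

An adversary can always place the target in the last position checked. Until all 975 positions are examined, the target might be in any unchecked position. Therefore 975 comparisons are necessary.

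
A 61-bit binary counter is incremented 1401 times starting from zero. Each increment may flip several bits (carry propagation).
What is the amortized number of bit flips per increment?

Bit i flips on every 2^i-th increment, so over 1401 increments bit i flips floor(1401/2^i) times. Summing over i: total flips < 2 * 1401. Amortized: < 2 = O(1) per increment.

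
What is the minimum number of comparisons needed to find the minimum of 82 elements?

Finding the minimum requires 81 comparisons, identical reasoning to finding the maximum. Each comparison eliminates one candidate.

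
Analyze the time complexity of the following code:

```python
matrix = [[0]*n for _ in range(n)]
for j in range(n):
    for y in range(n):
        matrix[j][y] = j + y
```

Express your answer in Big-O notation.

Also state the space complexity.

Time complexity: O(n^2).
Space complexity: O(n^2).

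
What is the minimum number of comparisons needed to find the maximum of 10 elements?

Finding the maximum requires 9 comparisons. Each comparison eliminates exactly one candidate. With 10 candidates, we need 9 eliminations.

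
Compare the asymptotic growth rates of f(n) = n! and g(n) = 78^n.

f(n) = n! grows faster: n!/78^n -> infinity by Stirling.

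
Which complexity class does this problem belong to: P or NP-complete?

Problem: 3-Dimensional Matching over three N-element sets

This problem is NP-complete: one of Karp's 21 NP-complete problems.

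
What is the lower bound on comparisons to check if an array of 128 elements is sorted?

To verify 128 elements are sorted, we must compare each consecutive pair. Skipping any pair allows an adversary to swap them. Therefore 127 comparisons are necessary and sufficient.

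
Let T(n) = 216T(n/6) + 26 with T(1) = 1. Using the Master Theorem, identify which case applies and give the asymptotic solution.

a=216, b=6, f(n)=26.
log_6(216) = 3 > 0.
Since f(n) = O(n^0) is polynomially smaller than n^3, Case 1 applies.
T(n) = Theta(n^3).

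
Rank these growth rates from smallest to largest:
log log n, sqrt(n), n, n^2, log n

Ordered by growth rate: log log n < log n < sqrt(n) < n < n^2.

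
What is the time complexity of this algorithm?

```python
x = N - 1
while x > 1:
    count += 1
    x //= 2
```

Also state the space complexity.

Time complexity: O(log n).
Space complexity: O(1).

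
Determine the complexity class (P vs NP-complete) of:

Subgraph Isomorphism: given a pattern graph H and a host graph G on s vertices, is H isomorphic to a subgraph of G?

This problem is NP-complete: generalizes Clique and Hamiltonian Path (pattern size is part of the input).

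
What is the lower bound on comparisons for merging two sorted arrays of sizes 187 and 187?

Adversary argument: with sizes 187 and 187 (differing by at most 1), interleave the two arrays so that every consecutive pair in the output comes from different inputs. Then each of the 373 adjacent output pairs must be directly compared, or the algorithm cannot determine their relative order. So 373 comparisons are necessary; standard merge achieves this.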